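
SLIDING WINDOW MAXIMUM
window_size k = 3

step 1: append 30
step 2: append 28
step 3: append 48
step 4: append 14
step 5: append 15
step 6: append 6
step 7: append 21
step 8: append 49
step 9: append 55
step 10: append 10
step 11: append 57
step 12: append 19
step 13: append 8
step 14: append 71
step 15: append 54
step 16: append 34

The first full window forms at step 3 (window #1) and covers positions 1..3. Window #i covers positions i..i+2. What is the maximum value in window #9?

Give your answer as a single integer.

Answer: 57

Derivation:
step 1: append 30 -> window=[30] (not full yet)
step 2: append 28 -> window=[30, 28] (not full yet)
step 3: append 48 -> window=[30, 28, 48] -> max=48
step 4: append 14 -> window=[28, 48, 14] -> max=48
step 5: append 15 -> window=[48, 14, 15] -> max=48
step 6: append 6 -> window=[14, 15, 6] -> max=15
step 7: append 21 -> window=[15, 6, 21] -> max=21
step 8: append 49 -> window=[6, 21, 49] -> max=49
step 9: append 55 -> window=[21, 49, 55] -> max=55
step 10: append 10 -> window=[49, 55, 10] -> max=55
step 11: append 57 -> window=[55, 10, 57] -> max=57
Window #9 max = 57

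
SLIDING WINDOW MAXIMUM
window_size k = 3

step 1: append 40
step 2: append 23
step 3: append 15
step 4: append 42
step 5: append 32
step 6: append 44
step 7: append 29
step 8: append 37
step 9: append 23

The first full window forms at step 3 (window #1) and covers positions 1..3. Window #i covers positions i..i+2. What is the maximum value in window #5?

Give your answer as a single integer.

step 1: append 40 -> window=[40] (not full yet)
step 2: append 23 -> window=[40, 23] (not full yet)
step 3: append 15 -> window=[40, 23, 15] -> max=40
step 4: append 42 -> window=[23, 15, 42] -> max=42
step 5: append 32 -> window=[15, 42, 32] -> max=42
step 6: append 44 -> window=[42, 32, 44] -> max=44
step 7: append 29 -> window=[32, 44, 29] -> max=44
Window #5 max = 44

Answer: 44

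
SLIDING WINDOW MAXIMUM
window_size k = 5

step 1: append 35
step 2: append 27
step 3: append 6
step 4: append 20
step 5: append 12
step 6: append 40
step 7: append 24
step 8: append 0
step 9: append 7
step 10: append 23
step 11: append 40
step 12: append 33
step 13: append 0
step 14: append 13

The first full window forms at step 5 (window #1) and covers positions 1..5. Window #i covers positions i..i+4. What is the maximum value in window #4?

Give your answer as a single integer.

Answer: 40

Derivation:
step 1: append 35 -> window=[35] (not full yet)
step 2: append 27 -> window=[35, 27] (not full yet)
step 3: append 6 -> window=[35, 27, 6] (not full yet)
step 4: append 20 -> window=[35, 27, 6, 20] (not full yet)
step 5: append 12 -> window=[35, 27, 6, 20, 12] -> max=35
step 6: append 40 -> window=[27, 6, 20, 12, 40] -> max=40
step 7: append 24 -> window=[6, 20, 12, 40, 24] -> max=40
step 8: append 0 -> window=[20, 12, 40, 24, 0] -> max=40
Window #4 max = 40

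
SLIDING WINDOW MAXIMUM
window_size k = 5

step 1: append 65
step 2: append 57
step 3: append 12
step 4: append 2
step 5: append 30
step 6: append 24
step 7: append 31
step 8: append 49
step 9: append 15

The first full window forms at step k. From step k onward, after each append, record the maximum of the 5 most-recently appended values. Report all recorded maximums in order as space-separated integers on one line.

Answer: 65 57 31 49 49

Derivation:
step 1: append 65 -> window=[65] (not full yet)
step 2: append 57 -> window=[65, 57] (not full yet)
step 3: append 12 -> window=[65, 57, 12] (not full yet)
step 4: append 2 -> window=[65, 57, 12, 2] (not full yet)
step 5: append 30 -> window=[65, 57, 12, 2, 30] -> max=65
step 6: append 24 -> window=[57, 12, 2, 30, 24] -> max=57
step 7: append 31 -> window=[12, 2, 30, 24, 31] -> max=31
step 8: append 49 -> window=[2, 30, 24, 31, 49] -> max=49
step 9: append 15 -> window=[30, 24, 31, 49, 15] -> max=49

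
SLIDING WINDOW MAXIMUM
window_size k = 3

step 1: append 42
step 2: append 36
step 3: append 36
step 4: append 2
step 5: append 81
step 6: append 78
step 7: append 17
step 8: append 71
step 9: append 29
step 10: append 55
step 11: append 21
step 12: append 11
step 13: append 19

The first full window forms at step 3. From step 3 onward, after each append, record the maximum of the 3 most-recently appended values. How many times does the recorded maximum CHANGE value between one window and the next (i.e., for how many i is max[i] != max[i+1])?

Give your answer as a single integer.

Answer: 6

Derivation:
step 1: append 42 -> window=[42] (not full yet)
step 2: append 36 -> window=[42, 36] (not full yet)
step 3: append 36 -> window=[42, 36, 36] -> max=42
step 4: append 2 -> window=[36, 36, 2] -> max=36
step 5: append 81 -> window=[36, 2, 81] -> max=81
step 6: append 78 -> window=[2, 81, 78] -> max=81
step 7: append 17 -> window=[81, 78, 17] -> max=81
step 8: append 71 -> window=[78, 17, 71] -> max=78
step 9: append 29 -> window=[17, 71, 29] -> max=71
step 10: append 55 -> window=[71, 29, 55] -> max=71
step 11: append 21 -> window=[29, 55, 21] -> max=55
step 12: append 11 -> window=[55, 21, 11] -> max=55
step 13: append 19 -> window=[21, 11, 19] -> max=21
Recorded maximums: 42 36 81 81 81 78 71 71 55 55 21
Changes between consecutive maximums: 6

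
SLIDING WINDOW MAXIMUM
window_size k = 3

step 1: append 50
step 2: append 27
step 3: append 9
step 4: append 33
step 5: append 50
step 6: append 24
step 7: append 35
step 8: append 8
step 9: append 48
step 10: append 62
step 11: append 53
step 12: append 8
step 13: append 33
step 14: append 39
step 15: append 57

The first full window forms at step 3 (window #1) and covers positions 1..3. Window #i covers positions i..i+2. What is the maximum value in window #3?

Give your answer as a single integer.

Answer: 50

Derivation:
step 1: append 50 -> window=[50] (not full yet)
step 2: append 27 -> window=[50, 27] (not full yet)
step 3: append 9 -> window=[50, 27, 9] -> max=50
step 4: append 33 -> window=[27, 9, 33] -> max=33
step 5: append 50 -> window=[9, 33, 50] -> max=50
Window #3 max = 50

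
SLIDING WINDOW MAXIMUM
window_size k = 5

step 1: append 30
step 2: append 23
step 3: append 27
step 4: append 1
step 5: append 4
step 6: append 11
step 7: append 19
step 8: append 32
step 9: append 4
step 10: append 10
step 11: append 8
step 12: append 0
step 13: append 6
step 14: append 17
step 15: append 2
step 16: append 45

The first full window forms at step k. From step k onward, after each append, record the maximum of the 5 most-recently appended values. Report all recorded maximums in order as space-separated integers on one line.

Answer: 30 27 27 32 32 32 32 32 10 17 17 45

Derivation:
step 1: append 30 -> window=[30] (not full yet)
step 2: append 23 -> window=[30, 23] (not full yet)
step 3: append 27 -> window=[30, 23, 27] (not full yet)
step 4: append 1 -> window=[30, 23, 27, 1] (not full yet)
step 5: append 4 -> window=[30, 23, 27, 1, 4] -> max=30
step 6: append 11 -> window=[23, 27, 1, 4, 11] -> max=27
step 7: append 19 -> window=[27, 1, 4, 11, 19] -> max=27
step 8: append 32 -> window=[1, 4, 11, 19, 32] -> max=32
step 9: append 4 -> window=[4, 11, 19, 32, 4] -> max=32
step 10: append 10 -> window=[11, 19, 32, 4, 10] -> max=32
step 11: append 8 -> window=[19, 32, 4, 10, 8] -> max=32
step 12: append 0 -> window=[32, 4, 10, 8, 0] -> max=32
step 13: append 6 -> window=[4, 10, 8, 0, 6] -> max=10
step 14: append 17 -> window=[10, 8, 0, 6, 17] -> max=17
step 15: append 2 -> window=[8, 0, 6, 17, 2] -> max=17
step 16: append 45 -> window=[0, 6, 17, 2, 45] -> max=45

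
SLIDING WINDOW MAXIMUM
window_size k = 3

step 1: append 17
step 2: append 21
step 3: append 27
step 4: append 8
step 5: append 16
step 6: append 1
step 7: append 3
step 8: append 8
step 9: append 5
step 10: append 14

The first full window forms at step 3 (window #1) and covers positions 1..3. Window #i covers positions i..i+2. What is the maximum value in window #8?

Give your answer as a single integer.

Answer: 14

Derivation:
step 1: append 17 -> window=[17] (not full yet)
step 2: append 21 -> window=[17, 21] (not full yet)
step 3: append 27 -> window=[17, 21, 27] -> max=27
step 4: append 8 -> window=[21, 27, 8] -> max=27
step 5: append 16 -> window=[27, 8, 16] -> max=27
step 6: append 1 -> window=[8, 16, 1] -> max=16
step 7: append 3 -> window=[16, 1, 3] -> max=16
step 8: append 8 -> window=[1, 3, 8] -> max=8
step 9: append 5 -> window=[3, 8, 5] -> max=8
step 10: append 14 -> window=[8, 5, 14] -> max=14
Window #8 max = 14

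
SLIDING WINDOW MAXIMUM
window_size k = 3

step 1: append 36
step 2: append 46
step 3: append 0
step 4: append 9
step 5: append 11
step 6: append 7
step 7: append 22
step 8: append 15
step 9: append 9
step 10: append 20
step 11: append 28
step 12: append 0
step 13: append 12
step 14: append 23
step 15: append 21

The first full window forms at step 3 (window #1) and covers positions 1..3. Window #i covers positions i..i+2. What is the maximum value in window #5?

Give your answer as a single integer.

step 1: append 36 -> window=[36] (not full yet)
step 2: append 46 -> window=[36, 46] (not full yet)
step 3: append 0 -> window=[36, 46, 0] -> max=46
step 4: append 9 -> window=[46, 0, 9] -> max=46
step 5: append 11 -> window=[0, 9, 11] -> max=11
step 6: append 7 -> window=[9, 11, 7] -> max=11
step 7: append 22 -> window=[11, 7, 22] -> max=22
Window #5 max = 22

Answer: 22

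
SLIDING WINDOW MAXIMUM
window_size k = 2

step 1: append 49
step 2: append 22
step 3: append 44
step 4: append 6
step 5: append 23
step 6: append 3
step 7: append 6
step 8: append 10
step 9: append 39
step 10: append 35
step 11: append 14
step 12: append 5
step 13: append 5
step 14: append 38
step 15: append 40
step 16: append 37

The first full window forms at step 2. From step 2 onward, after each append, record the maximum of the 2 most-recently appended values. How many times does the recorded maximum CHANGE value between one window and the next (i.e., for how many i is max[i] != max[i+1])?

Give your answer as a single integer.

step 1: append 49 -> window=[49] (not full yet)
step 2: append 22 -> window=[49, 22] -> max=49
step 3: append 44 -> window=[22, 44] -> max=44
step 4: append 6 -> window=[44, 6] -> max=44
step 5: append 23 -> window=[6, 23] -> max=23
step 6: append 3 -> window=[23, 3] -> max=23
step 7: append 6 -> window=[3, 6] -> max=6
step 8: append 10 -> window=[6, 10] -> max=10
step 9: append 39 -> window=[10, 39] -> max=39
step 10: append 35 -> window=[39, 35] -> max=39
step 11: append 14 -> window=[35, 14] -> max=35
step 12: append 5 -> window=[14, 5] -> max=14
step 13: append 5 -> window=[5, 5] -> max=5
step 14: append 38 -> window=[5, 38] -> max=38
step 15: append 40 -> window=[38, 40] -> max=40
step 16: append 37 -> window=[40, 37] -> max=40
Recorded maximums: 49 44 44 23 23 6 10 39 39 35 14 5 38 40 40
Changes between consecutive maximums: 10

Answer: 10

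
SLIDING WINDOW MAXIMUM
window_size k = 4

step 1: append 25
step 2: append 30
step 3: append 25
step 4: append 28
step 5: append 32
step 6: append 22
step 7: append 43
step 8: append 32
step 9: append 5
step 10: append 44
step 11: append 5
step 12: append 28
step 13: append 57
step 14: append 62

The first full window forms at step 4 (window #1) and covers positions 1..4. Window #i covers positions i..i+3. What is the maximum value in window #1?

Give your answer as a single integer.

Answer: 30

Derivation:
step 1: append 25 -> window=[25] (not full yet)
step 2: append 30 -> window=[25, 30] (not full yet)
step 3: append 25 -> window=[25, 30, 25] (not full yet)
step 4: append 28 -> window=[25, 30, 25, 28] -> max=30
Window #1 max = 30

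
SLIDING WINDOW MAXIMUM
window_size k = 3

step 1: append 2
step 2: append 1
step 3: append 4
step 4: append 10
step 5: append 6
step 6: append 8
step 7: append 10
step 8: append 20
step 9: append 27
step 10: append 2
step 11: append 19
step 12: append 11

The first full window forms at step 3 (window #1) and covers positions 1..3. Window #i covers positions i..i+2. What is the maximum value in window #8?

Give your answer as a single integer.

Answer: 27

Derivation:
step 1: append 2 -> window=[2] (not full yet)
step 2: append 1 -> window=[2, 1] (not full yet)
step 3: append 4 -> window=[2, 1, 4] -> max=4
step 4: append 10 -> window=[1, 4, 10] -> max=10
step 5: append 6 -> window=[4, 10, 6] -> max=10
step 6: append 8 -> window=[10, 6, 8] -> max=10
step 7: append 10 -> window=[6, 8, 10] -> max=10
step 8: append 20 -> window=[8, 10, 20] -> max=20
step 9: append 27 -> window=[10, 20, 27] -> max=27
step 10: append 2 -> window=[20, 27, 2] -> max=27
Window #8 max = 27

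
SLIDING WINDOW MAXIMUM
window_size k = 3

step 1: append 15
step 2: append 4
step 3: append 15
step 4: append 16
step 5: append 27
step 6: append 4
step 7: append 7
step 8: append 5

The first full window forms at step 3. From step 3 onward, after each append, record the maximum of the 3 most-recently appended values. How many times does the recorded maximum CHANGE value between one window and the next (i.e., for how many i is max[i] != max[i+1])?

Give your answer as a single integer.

Answer: 3

Derivation:
step 1: append 15 -> window=[15] (not full yet)
step 2: append 4 -> window=[15, 4] (not full yet)
step 3: append 15 -> window=[15, 4, 15] -> max=15
step 4: append 16 -> window=[4, 15, 16] -> max=16
step 5: append 27 -> window=[15, 16, 27] -> max=27
step 6: append 4 -> window=[16, 27, 4] -> max=27
step 7: append 7 -> window=[27, 4, 7] -> max=27
step 8: append 5 -> window=[4, 7, 5] -> max=7
Recorded maximums: 15 16 27 27 27 7
Changes between consecutive maximums: 3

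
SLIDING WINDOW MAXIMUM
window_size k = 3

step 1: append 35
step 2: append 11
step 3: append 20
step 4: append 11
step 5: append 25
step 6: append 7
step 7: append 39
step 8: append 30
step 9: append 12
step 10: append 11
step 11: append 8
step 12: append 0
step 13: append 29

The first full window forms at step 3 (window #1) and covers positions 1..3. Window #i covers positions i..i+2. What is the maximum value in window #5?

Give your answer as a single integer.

step 1: append 35 -> window=[35] (not full yet)
step 2: append 11 -> window=[35, 11] (not full yet)
step 3: append 20 -> window=[35, 11, 20] -> max=35
step 4: append 11 -> window=[11, 20, 11] -> max=20
step 5: append 25 -> window=[20, 11, 25] -> max=25
step 6: append 7 -> window=[11, 25, 7] -> max=25
step 7: append 39 -> window=[25, 7, 39] -> max=39
Window #5 max = 39

Answer: 39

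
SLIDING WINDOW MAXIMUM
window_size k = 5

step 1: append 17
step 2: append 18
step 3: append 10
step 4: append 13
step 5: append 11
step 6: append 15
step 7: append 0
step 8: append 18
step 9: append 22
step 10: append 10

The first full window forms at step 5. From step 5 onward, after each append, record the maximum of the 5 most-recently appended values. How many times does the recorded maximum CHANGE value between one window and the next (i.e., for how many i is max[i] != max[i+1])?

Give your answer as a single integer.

Answer: 3

Derivation:
step 1: append 17 -> window=[17] (not full yet)
step 2: append 18 -> window=[17, 18] (not full yet)
step 3: append 10 -> window=[17, 18, 10] (not full yet)
step 4: append 13 -> window=[17, 18, 10, 13] (not full yet)
step 5: append 11 -> window=[17, 18, 10, 13, 11] -> max=18
step 6: append 15 -> window=[18, 10, 13, 11, 15] -> max=18
step 7: append 0 -> window=[10, 13, 11, 15, 0] -> max=15
step 8: append 18 -> window=[13, 11, 15, 0, 18] -> max=18
step 9: append 22 -> window=[11, 15, 0, 18, 22] -> max=22
step 10: append 10 -> window=[15, 0, 18, 22, 10] -> max=22
Recorded maximums: 18 18 15 18 22 22
Changes between consecutive maximums: 3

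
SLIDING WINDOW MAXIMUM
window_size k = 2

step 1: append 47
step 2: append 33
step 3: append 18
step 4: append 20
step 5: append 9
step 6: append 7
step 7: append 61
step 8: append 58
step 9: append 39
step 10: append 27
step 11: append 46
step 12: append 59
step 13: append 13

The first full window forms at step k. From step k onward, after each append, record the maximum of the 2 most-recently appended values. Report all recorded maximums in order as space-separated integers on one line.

step 1: append 47 -> window=[47] (not full yet)
step 2: append 33 -> window=[47, 33] -> max=47
step 3: append 18 -> window=[33, 18] -> max=33
step 4: append 20 -> window=[18, 20] -> max=20
step 5: append 9 -> window=[20, 9] -> max=20
step 6: append 7 -> window=[9, 7] -> max=9
step 7: append 61 -> window=[7, 61] -> max=61
step 8: append 58 -> window=[61, 58] -> max=61
step 9: append 39 -> window=[58, 39] -> max=58
step 10: append 27 -> window=[39, 27] -> max=39
step 11: append 46 -> window=[27, 46] -> max=46
step 12: append 59 -> window=[46, 59] -> max=59
step 13: append 13 -> window=[59, 13] -> max=59

Answer: 47 33 20 20 9 61 61 58 39 46 59 59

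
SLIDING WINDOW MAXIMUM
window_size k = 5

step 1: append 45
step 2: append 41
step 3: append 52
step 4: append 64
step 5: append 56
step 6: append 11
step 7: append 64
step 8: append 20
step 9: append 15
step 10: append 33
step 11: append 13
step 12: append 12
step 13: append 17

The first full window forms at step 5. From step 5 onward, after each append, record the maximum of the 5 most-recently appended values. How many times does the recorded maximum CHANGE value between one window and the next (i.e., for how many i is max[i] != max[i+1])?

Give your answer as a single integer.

Answer: 1

Derivation:
step 1: append 45 -> window=[45] (not full yet)
step 2: append 41 -> window=[45, 41] (not full yet)
step 3: append 52 -> window=[45, 41, 52] (not full yet)
step 4: append 64 -> window=[45, 41, 52, 64] (not full yet)
step 5: append 56 -> window=[45, 41, 52, 64, 56] -> max=64
step 6: append 11 -> window=[41, 52, 64, 56, 11] -> max=64
step 7: append 64 -> window=[52, 64, 56, 11, 64] -> max=64
step 8: append 20 -> window=[64, 56, 11, 64, 20] -> max=64
step 9: append 15 -> window=[56, 11, 64, 20, 15] -> max=64
step 10: append 33 -> window=[11, 64, 20, 15, 33] -> max=64
step 11: append 13 -> window=[64, 20, 15, 33, 13] -> max=64
step 12: append 12 -> window=[20, 15, 33, 13, 12] -> max=33
step 13: append 17 -> window=[15, 33, 13, 12, 17] -> max=33
Recorded maximums: 64 64 64 64 64 64 64 33 33
Changes between consecutive maximums: 1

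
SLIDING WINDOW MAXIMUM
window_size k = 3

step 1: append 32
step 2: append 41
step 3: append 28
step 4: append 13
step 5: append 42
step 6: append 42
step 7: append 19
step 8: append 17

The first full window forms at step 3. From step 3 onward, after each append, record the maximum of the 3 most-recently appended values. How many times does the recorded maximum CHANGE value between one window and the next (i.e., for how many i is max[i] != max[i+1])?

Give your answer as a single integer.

Answer: 1

Derivation:
step 1: append 32 -> window=[32] (not full yet)
step 2: append 41 -> window=[32, 41] (not full yet)
step 3: append 28 -> window=[32, 41, 28] -> max=41
step 4: append 13 -> window=[41, 28, 13] -> max=41
step 5: append 42 -> window=[28, 13, 42] -> max=42
step 6: append 42 -> window=[13, 42, 42] -> max=42
step 7: append 19 -> window=[42, 42, 19] -> max=42
step 8: append 17 -> window=[42, 19, 17] -> max=42
Recorded maximums: 41 41 42 42 42 42
Changes between consecutive maximums: 1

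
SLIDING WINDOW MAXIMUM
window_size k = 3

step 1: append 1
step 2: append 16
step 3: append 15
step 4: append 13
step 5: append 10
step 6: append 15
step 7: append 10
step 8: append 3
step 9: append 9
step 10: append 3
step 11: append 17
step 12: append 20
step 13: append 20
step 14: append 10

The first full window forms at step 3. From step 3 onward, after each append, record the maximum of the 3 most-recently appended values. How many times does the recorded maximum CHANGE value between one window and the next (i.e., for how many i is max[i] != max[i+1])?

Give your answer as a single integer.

Answer: 5

Derivation:
step 1: append 1 -> window=[1] (not full yet)
step 2: append 16 -> window=[1, 16] (not full yet)
step 3: append 15 -> window=[1, 16, 15] -> max=16
step 4: append 13 -> window=[16, 15, 13] -> max=16
step 5: append 10 -> window=[15, 13, 10] -> max=15
step 6: append 15 -> window=[13, 10, 15] -> max=15
step 7: append 10 -> window=[10, 15, 10] -> max=15
step 8: append 3 -> window=[15, 10, 3] -> max=15
step 9: append 9 -> window=[10, 3, 9] -> max=10
step 10: append 3 -> window=[3, 9, 3] -> max=9
step 11: append 17 -> window=[9, 3, 17] -> max=17
step 12: append 20 -> window=[3, 17, 20] -> max=20
step 13: append 20 -> window=[17, 20, 20] -> max=20
step 14: append 10 -> window=[20, 20, 10] -> max=20
Recorded maximums: 16 16 15 15 15 15 10 9 17 20 20 20
Changes between consecutive maximums: 5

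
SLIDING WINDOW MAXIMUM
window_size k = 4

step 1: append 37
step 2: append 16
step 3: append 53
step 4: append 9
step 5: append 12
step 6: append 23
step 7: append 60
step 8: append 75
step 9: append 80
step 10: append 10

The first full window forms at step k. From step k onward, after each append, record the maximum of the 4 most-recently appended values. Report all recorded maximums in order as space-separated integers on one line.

step 1: append 37 -> window=[37] (not full yet)
step 2: append 16 -> window=[37, 16] (not full yet)
step 3: append 53 -> window=[37, 16, 53] (not full yet)
step 4: append 9 -> window=[37, 16, 53, 9] -> max=53
step 5: append 12 -> window=[16, 53, 9, 12] -> max=53
step 6: append 23 -> window=[53, 9, 12, 23] -> max=53
step 7: append 60 -> window=[9, 12, 23, 60] -> max=60
step 8: append 75 -> window=[12, 23, 60, 75] -> max=75
step 9: append 80 -> window=[23, 60, 75, 80] -> max=80
step 10: append 10 -> window=[60, 75, 80, 10] -> max=80

Answer: 53 53 53 60 75 80 80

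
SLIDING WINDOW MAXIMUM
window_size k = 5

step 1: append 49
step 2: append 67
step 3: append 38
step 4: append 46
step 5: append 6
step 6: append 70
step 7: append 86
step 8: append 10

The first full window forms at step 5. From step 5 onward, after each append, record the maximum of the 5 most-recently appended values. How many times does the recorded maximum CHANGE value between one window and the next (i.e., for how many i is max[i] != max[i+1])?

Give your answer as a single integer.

step 1: append 49 -> window=[49] (not full yet)
step 2: append 67 -> window=[49, 67] (not full yet)
step 3: append 38 -> window=[49, 67, 38] (not full yet)
step 4: append 46 -> window=[49, 67, 38, 46] (not full yet)
step 5: append 6 -> window=[49, 67, 38, 46, 6] -> max=67
step 6: append 70 -> window=[67, 38, 46, 6, 70] -> max=70
step 7: append 86 -> window=[38, 46, 6, 70, 86] -> max=86
step 8: append 10 -> window=[46, 6, 70, 86, 10] -> max=86
Recorded maximums: 67 70 86 86
Changes between consecutive maximums: 2

Answer: 2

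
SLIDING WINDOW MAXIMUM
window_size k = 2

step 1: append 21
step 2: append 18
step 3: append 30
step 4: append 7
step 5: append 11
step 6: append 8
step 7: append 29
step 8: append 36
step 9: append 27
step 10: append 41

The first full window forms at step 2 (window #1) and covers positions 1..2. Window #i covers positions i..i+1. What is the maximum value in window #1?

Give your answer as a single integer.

step 1: append 21 -> window=[21] (not full yet)
step 2: append 18 -> window=[21, 18] -> max=21
Window #1 max = 21

Answer: 21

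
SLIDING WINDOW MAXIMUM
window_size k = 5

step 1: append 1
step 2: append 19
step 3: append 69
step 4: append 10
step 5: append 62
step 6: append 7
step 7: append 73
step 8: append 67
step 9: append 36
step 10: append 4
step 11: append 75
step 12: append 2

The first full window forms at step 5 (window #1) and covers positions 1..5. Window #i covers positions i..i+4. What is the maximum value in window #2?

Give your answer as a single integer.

step 1: append 1 -> window=[1] (not full yet)
step 2: append 19 -> window=[1, 19] (not full yet)
step 3: append 69 -> window=[1, 19, 69] (not full yet)
step 4: append 10 -> window=[1, 19, 69, 10] (not full yet)
step 5: append 62 -> window=[1, 19, 69, 10, 62] -> max=69
step 6: append 7 -> window=[19, 69, 10, 62, 7] -> max=69
Window #2 max = 69

Answer: 69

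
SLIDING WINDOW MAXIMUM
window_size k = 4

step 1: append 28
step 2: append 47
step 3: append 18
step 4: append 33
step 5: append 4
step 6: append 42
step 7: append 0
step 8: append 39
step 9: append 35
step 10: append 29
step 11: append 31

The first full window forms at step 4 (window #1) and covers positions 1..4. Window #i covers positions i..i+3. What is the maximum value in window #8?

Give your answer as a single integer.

Answer: 39

Derivation:
step 1: append 28 -> window=[28] (not full yet)
step 2: append 47 -> window=[28, 47] (not full yet)
step 3: append 18 -> window=[28, 47, 18] (not full yet)
step 4: append 33 -> window=[28, 47, 18, 33] -> max=47
step 5: append 4 -> window=[47, 18, 33, 4] -> max=47
step 6: append 42 -> window=[18, 33, 4, 42] -> max=42
step 7: append 0 -> window=[33, 4, 42, 0] -> max=42
step 8: append 39 -> window=[4, 42, 0, 39] -> max=42
step 9: append 35 -> window=[42, 0, 39, 35] -> max=42
step 10: append 29 -> window=[0, 39, 35, 29] -> max=39
step 11: append 31 -> window=[39, 35, 29, 31] -> max=39
Window #8 max = 39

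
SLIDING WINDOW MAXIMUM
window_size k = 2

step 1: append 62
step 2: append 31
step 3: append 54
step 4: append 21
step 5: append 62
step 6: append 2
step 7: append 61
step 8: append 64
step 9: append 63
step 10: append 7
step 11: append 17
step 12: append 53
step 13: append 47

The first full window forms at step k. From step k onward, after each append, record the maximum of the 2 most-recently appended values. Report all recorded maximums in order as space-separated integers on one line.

step 1: append 62 -> window=[62] (not full yet)
step 2: append 31 -> window=[62, 31] -> max=62
step 3: append 54 -> window=[31, 54] -> max=54
step 4: append 21 -> window=[54, 21] -> max=54
step 5: append 62 -> window=[21, 62] -> max=62
step 6: append 2 -> window=[62, 2] -> max=62
step 7: append 61 -> window=[2, 61] -> max=61
step 8: append 64 -> window=[61, 64] -> max=64
step 9: append 63 -> window=[64, 63] -> max=64
step 10: append 7 -> window=[63, 7] -> max=63
step 11: append 17 -> window=[7, 17] -> max=17
step 12: append 53 -> window=[17, 53] -> max=53
step 13: append 47 -> window=[53, 47] -> max=53

Answer: 62 54 54 62 62 61 64 64 63 17 53 53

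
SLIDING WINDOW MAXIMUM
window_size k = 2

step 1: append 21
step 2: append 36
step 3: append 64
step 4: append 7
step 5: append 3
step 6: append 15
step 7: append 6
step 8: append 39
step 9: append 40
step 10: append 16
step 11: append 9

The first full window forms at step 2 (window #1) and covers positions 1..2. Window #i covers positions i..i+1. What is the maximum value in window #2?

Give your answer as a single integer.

Answer: 64

Derivation:
step 1: append 21 -> window=[21] (not full yet)
step 2: append 36 -> window=[21, 36] -> max=36
step 3: append 64 -> window=[36, 64] -> max=64
Window #2 max = 64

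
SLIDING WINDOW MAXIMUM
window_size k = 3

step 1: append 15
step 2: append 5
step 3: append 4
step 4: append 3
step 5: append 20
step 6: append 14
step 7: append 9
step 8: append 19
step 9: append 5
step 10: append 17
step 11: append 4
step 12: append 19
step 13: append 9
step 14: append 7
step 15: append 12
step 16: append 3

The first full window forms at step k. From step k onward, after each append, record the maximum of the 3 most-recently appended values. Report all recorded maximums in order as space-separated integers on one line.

Answer: 15 5 20 20 20 19 19 19 17 19 19 19 12 12

Derivation:
step 1: append 15 -> window=[15] (not full yet)
step 2: append 5 -> window=[15, 5] (not full yet)
step 3: append 4 -> window=[15, 5, 4] -> max=15
step 4: append 3 -> window=[5, 4, 3] -> max=5
step 5: append 20 -> window=[4, 3, 20] -> max=20
step 6: append 14 -> window=[3, 20, 14] -> max=20
step 7: append 9 -> window=[20, 14, 9] -> max=20
step 8: append 19 -> window=[14, 9, 19] -> max=19
step 9: append 5 -> window=[9, 19, 5] -> max=19
step 10: append 17 -> window=[19, 5, 17] -> max=19
step 11: append 4 -> window=[5, 17, 4] -> max=17
step 12: append 19 -> window=[17, 4, 19] -> max=19
step 13: append 9 -> window=[4, 19, 9] -> max=19
step 14: append 7 -> window=[19, 9, 7] -> max=19
step 15: append 12 -> window=[9, 7, 12] -> max=12
step 16: append 3 -> window=[7, 12, 3] -> max=12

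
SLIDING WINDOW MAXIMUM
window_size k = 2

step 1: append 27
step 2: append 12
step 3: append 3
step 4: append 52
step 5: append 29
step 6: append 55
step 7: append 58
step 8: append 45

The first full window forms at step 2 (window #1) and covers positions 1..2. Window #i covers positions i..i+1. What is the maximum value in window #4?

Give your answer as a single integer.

step 1: append 27 -> window=[27] (not full yet)
step 2: append 12 -> window=[27, 12] -> max=27
step 3: append 3 -> window=[12, 3] -> max=12
step 4: append 52 -> window=[3, 52] -> max=52
step 5: append 29 -> window=[52, 29] -> max=52
Window #4 max = 52

Answer: 52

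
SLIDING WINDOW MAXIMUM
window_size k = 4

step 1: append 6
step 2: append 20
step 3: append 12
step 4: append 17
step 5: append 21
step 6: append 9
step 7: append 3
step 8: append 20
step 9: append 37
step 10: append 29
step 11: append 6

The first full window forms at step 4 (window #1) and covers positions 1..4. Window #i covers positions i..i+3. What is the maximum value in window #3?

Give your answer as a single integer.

step 1: append 6 -> window=[6] (not full yet)
step 2: append 20 -> window=[6, 20] (not full yet)
step 3: append 12 -> window=[6, 20, 12] (not full yet)
step 4: append 17 -> window=[6, 20, 12, 17] -> max=20
step 5: append 21 -> window=[20, 12, 17, 21] -> max=21
step 6: append 9 -> window=[12, 17, 21, 9] -> max=21
Window #3 max = 21

Answer: 21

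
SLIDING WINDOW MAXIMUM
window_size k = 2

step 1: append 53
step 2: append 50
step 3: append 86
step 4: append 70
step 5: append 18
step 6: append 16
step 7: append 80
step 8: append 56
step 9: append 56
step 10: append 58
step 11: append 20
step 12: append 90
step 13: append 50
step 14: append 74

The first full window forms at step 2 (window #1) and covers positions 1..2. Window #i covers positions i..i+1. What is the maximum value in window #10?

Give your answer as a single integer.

step 1: append 53 -> window=[53] (not full yet)
step 2: append 50 -> window=[53, 50] -> max=53
step 3: append 86 -> window=[50, 86] -> max=86
step 4: append 70 -> window=[86, 70] -> max=86
step 5: append 18 -> window=[70, 18] -> max=70
step 6: append 16 -> window=[18, 16] -> max=18
step 7: append 80 -> window=[16, 80] -> max=80
step 8: append 56 -> window=[80, 56] -> max=80
step 9: append 56 -> window=[56, 56] -> max=56
step 10: append 58 -> window=[56, 58] -> max=58
step 11: append 20 -> window=[58, 20] -> max=58
Window #10 max = 58

Answer: 58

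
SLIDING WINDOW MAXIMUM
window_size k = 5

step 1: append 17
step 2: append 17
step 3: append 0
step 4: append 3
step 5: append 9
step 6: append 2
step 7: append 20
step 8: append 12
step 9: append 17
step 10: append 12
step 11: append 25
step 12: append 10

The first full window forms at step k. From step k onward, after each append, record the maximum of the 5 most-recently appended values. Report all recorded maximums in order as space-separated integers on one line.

step 1: append 17 -> window=[17] (not full yet)
step 2: append 17 -> window=[17, 17] (not full yet)
step 3: append 0 -> window=[17, 17, 0] (not full yet)
step 4: append 3 -> window=[17, 17, 0, 3] (not full yet)
step 5: append 9 -> window=[17, 17, 0, 3, 9] -> max=17
step 6: append 2 -> window=[17, 0, 3, 9, 2] -> max=17
step 7: append 20 -> window=[0, 3, 9, 2, 20] -> max=20
step 8: append 12 -> window=[3, 9, 2, 20, 12] -> max=20
step 9: append 17 -> window=[9, 2, 20, 12, 17] -> max=20
step 10: append 12 -> window=[2, 20, 12, 17, 12] -> max=20
step 11: append 25 -> window=[20, 12, 17, 12, 25] -> max=25
step 12: append 10 -> window=[12, 17, 12, 25, 10] -> max=25

Answer: 17 17 20 20 20 20 25 25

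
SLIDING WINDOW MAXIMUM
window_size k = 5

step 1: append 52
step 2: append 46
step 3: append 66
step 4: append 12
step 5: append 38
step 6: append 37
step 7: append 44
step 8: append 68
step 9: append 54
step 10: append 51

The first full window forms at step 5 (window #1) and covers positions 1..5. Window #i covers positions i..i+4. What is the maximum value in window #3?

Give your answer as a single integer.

step 1: append 52 -> window=[52] (not full yet)
step 2: append 46 -> window=[52, 46] (not full yet)
step 3: append 66 -> window=[52, 46, 66] (not full yet)
step 4: append 12 -> window=[52, 46, 66, 12] (not full yet)
step 5: append 38 -> window=[52, 46, 66, 12, 38] -> max=66
step 6: append 37 -> window=[46, 66, 12, 38, 37] -> max=66
step 7: append 44 -> window=[66, 12, 38, 37, 44] -> max=66
Window #3 max = 66

Answer: 66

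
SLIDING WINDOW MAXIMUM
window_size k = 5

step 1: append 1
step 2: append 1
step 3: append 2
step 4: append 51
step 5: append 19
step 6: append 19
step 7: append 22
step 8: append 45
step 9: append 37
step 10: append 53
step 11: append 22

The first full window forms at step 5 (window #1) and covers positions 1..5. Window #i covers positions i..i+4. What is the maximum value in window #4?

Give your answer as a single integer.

Answer: 51

Derivation:
step 1: append 1 -> window=[1] (not full yet)
step 2: append 1 -> window=[1, 1] (not full yet)
step 3: append 2 -> window=[1, 1, 2] (not full yet)
step 4: append 51 -> window=[1, 1, 2, 51] (not full yet)
step 5: append 19 -> window=[1, 1, 2, 51, 19] -> max=51
step 6: append 19 -> window=[1, 2, 51, 19, 19] -> max=51
step 7: append 22 -> window=[2, 51, 19, 19, 22] -> max=51
step 8: append 45 -> window=[51, 19, 19, 22, 45] -> max=51
Window #4 max = 51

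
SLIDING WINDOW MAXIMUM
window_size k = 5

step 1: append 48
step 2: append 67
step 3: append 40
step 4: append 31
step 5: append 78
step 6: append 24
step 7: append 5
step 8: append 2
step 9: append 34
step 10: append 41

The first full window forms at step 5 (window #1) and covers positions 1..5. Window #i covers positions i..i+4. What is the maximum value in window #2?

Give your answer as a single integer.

Answer: 78

Derivation:
step 1: append 48 -> window=[48] (not full yet)
step 2: append 67 -> window=[48, 67] (not full yet)
step 3: append 40 -> window=[48, 67, 40] (not full yet)
step 4: append 31 -> window=[48, 67, 40, 31] (not full yet)
step 5: append 78 -> window=[48, 67, 40, 31, 78] -> max=78
step 6: append 24 -> window=[67, 40, 31, 78, 24] -> max=78
Window #2 max = 78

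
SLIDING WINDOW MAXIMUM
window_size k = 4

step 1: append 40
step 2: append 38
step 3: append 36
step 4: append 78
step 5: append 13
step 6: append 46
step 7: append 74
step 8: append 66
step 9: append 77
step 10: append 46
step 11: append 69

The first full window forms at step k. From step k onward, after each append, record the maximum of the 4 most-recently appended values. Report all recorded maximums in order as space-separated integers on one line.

step 1: append 40 -> window=[40] (not full yet)
step 2: append 38 -> window=[40, 38] (not full yet)
step 3: append 36 -> window=[40, 38, 36] (not full yet)
step 4: append 78 -> window=[40, 38, 36, 78] -> max=78
step 5: append 13 -> window=[38, 36, 78, 13] -> max=78
step 6: append 46 -> window=[36, 78, 13, 46] -> max=78
step 7: append 74 -> window=[78, 13, 46, 74] -> max=78
step 8: append 66 -> window=[13, 46, 74, 66] -> max=74
step 9: append 77 -> window=[46, 74, 66, 77] -> max=77
step 10: append 46 -> window=[74, 66, 77, 46] -> max=77
step 11: append 69 -> window=[66, 77, 46, 69] -> max=77

Answer: 78 78 78 78 74 77 77 77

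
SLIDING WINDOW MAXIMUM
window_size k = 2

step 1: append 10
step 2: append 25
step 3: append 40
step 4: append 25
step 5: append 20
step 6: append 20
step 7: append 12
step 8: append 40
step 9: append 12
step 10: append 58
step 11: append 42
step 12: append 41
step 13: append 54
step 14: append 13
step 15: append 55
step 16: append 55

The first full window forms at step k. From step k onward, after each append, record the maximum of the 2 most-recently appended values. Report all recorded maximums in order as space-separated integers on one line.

Answer: 25 40 40 25 20 20 40 40 58 58 42 54 54 55 55

Derivation:
step 1: append 10 -> window=[10] (not full yet)
step 2: append 25 -> window=[10, 25] -> max=25
step 3: append 40 -> window=[25, 40] -> max=40
step 4: append 25 -> window=[40, 25] -> max=40
step 5: append 20 -> window=[25, 20] -> max=25
step 6: append 20 -> window=[20, 20] -> max=20
step 7: append 12 -> window=[20, 12] -> max=20
step 8: append 40 -> window=[12, 40] -> max=40
step 9: append 12 -> window=[40, 12] -> max=40
step 10: append 58 -> window=[12, 58] -> max=58
step 11: append 42 -> window=[58, 42] -> max=58
step 12: append 41 -> window=[42, 41] -> max=42
step 13: append 54 -> window=[41, 54] -> max=54
step 14: append 13 -> window=[54, 13] -> max=54
step 15: append 55 -> window=[13, 55] -> max=55
step 16: append 55 -> window=[55, 55] -> max=55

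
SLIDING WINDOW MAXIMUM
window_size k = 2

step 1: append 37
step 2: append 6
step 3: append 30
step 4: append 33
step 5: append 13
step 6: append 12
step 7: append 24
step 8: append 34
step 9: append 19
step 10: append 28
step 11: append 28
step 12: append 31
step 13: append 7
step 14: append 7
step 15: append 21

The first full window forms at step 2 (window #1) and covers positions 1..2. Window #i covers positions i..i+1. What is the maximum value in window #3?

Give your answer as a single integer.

Answer: 33

Derivation:
step 1: append 37 -> window=[37] (not full yet)
step 2: append 6 -> window=[37, 6] -> max=37
step 3: append 30 -> window=[6, 30] -> max=30
step 4: append 33 -> window=[30, 33] -> max=33
Window #3 max = 33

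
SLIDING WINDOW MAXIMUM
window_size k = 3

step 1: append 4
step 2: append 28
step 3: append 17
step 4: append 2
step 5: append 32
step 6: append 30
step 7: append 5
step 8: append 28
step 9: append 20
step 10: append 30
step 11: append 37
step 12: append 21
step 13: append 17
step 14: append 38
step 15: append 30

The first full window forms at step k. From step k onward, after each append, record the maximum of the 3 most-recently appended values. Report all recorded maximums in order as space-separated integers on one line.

Answer: 28 28 32 32 32 30 28 30 37 37 37 38 38

Derivation:
step 1: append 4 -> window=[4] (not full yet)
step 2: append 28 -> window=[4, 28] (not full yet)
step 3: append 17 -> window=[4, 28, 17] -> max=28
step 4: append 2 -> window=[28, 17, 2] -> max=28
step 5: append 32 -> window=[17, 2, 32] -> max=32
step 6: append 30 -> window=[2, 32, 30] -> max=32
step 7: append 5 -> window=[32, 30, 5] -> max=32
step 8: append 28 -> window=[30, 5, 28] -> max=30
step 9: append 20 -> window=[5, 28, 20] -> max=28
step 10: append 30 -> window=[28, 20, 30] -> max=30
step 11: append 37 -> window=[20, 30, 37] -> max=37
step 12: append 21 -> window=[30, 37, 21] -> max=37
step 13: append 17 -> window=[37, 21, 17] -> max=37
step 14: append 38 -> window=[21, 17, 38] -> max=38
step 15: append 30 -> window=[17, 38, 30] -> max=38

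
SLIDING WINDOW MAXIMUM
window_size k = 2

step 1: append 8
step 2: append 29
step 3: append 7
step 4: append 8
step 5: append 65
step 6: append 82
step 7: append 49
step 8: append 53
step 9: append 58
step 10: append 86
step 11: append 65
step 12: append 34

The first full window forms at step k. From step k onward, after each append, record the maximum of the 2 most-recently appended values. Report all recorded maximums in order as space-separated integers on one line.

Answer: 29 29 8 65 82 82 53 58 86 86 65

Derivation:
step 1: append 8 -> window=[8] (not full yet)
step 2: append 29 -> window=[8, 29] -> max=29
step 3: append 7 -> window=[29, 7] -> max=29
step 4: append 8 -> window=[7, 8] -> max=8
step 5: append 65 -> window=[8, 65] -> max=65
step 6: append 82 -> window=[65, 82] -> max=82
step 7: append 49 -> window=[82, 49] -> max=82
step 8: append 53 -> window=[49, 53] -> max=53
step 9: append 58 -> window=[53, 58] -> max=58
step 10: append 86 -> window=[58, 86] -> max=86
step 11: append 65 -> window=[86, 65] -> max=86
step 12: append 34 -> window=[65, 34] -> max=65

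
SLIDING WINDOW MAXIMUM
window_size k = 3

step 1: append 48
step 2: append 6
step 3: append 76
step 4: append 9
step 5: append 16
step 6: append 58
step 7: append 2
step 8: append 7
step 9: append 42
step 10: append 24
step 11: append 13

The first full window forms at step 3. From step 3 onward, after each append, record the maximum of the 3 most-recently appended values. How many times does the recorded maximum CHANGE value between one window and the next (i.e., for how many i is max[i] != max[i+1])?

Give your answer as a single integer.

Answer: 2

Derivation:
step 1: append 48 -> window=[48] (not full yet)
step 2: append 6 -> window=[48, 6] (not full yet)
step 3: append 76 -> window=[48, 6, 76] -> max=76
step 4: append 9 -> window=[6, 76, 9] -> max=76
step 5: append 16 -> window=[76, 9, 16] -> max=76
step 6: append 58 -> window=[9, 16, 58] -> max=58
step 7: append 2 -> window=[16, 58, 2] -> max=58
step 8: append 7 -> window=[58, 2, 7] -> max=58
step 9: append 42 -> window=[2, 7, 42] -> max=42
step 10: append 24 -> window=[7, 42, 24] -> max=42
step 11: append 13 -> window=[42, 24, 13] -> max=42
Recorded maximums: 76 76 76 58 58 58 42 42 42
Changes between consecutive maximums: 2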